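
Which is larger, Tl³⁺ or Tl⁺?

Both ions have Z = 81 protons, but Tl³⁺ has lost more electrons, so its remaining electrons feel a larger effective nuclear charge per electron and are pulled in more tightly.
Higher positive charge → smaller ion, so Tl⁺ > Tl³⁺.

Tl⁺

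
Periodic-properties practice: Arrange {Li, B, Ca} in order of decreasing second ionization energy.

The second ionization energy removes an electron from the +1 ion. For each element: Li⁺ is the bare [He] core; B⁺ still has 2 valence electrons; Ca⁺ still has 1 valence electron.
Pulling an electron out of a noble-gas core costs far more than removing a remaining valence electron, so Li sits at the high end of IE_2.
Valence configurations: B⁺ [He]2s², Ca⁺ [Ar]4s¹.
Tabulated IE_2 (kJ/mol): Li 7298, B 2427, Ca 1145.
Putting it together, IE_2: Ca < B < Li.

Li, B, Ca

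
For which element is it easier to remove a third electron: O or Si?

Si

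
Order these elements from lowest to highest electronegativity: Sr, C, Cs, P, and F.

Cs < Sr < P < C < F

C is in period 2, group 14; F is in period 2, group 17; P is in period 3, group 15; Sr is in period 5, group 2; Cs is in period 6, group 1.
Atoms toward the upper right of the periodic table pull bonding electrons most strongly.
Neither a single period nor a single group — weigh both effects.
Sr > Cs: relative to Cs, both the across-period and down-group shifts push Sr's electronegativity up.
P > Sr: relative to Sr, both the across-period and down-group shifts push P's electronegativity up.
C > P: period and group pull opposite ways; the down-group shift dominates (2.55 vs 2.19).
F > C: F lies to the right of C in period 2, so the across-period effect alone puts F higher.
For reference (Pauling): C 2.55, F 3.98, P 2.19, Sr 0.95, Cs 0.79.
So from lowest to highest: Cs < Sr < P < C < F.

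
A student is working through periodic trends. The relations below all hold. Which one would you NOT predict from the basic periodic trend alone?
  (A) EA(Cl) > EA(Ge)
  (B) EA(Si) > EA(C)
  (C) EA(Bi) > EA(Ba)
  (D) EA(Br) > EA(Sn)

The general trend: electron affinity increases across a period and decreases down a group.
(A) Cl (period 3, group 17) vs Ge (period 4, group 14): the stated order agrees with the simple trend.
(B) Si (period 3, group 14) vs C (period 2, group 14): the stated order contradicts the simple trend.
(C) Bi (period 6, group 15) vs Ba (period 6, group 2): the stated order agrees with the simple trend.
(D) Br (period 4, group 17) vs Sn (period 5, group 14): the stated order agrees with the simple trend.
The exception is (B): Si's larger, more diffuse 3p orbitals accept an added electron slightly more readily than C's compact 2p.

(B)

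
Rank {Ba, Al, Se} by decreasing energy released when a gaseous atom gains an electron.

Se > Al > Ba

Electron affinity generally becomes more exothermic across a period toward the halogens and less exothermic down a group.
Here both period and group differ, so the two effects have to be weighed against each other.
Al > Ba: both effects reinforce here, so Al is clearly the higher of the two.
Se > Al: period and group pull opposite ways; the across-period shift dominates (195 vs 42 kJ/mol).
For reference (kJ/mol): Al 42, Se 195, Ba 14.
So from highest to lowest: Se > Al > Ba.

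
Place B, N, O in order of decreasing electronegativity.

O > N > B

B is in period 2, group 13; N is in period 2, group 15; O is in period 2, group 16.
Atoms toward the upper right of the periodic table pull bonding electrons most strongly.
All lie in period 2, so electronegativity increases left to right.
So from highest to lowest: O > N > B.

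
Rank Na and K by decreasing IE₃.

The third ionization energy removes an electron from the +2 ion. For each element: Na²⁺ is already 1 electron into the core; K²⁺ is already 1 electron into the core.
All of these are removing an electron from a noble-gas core or deeper; the smaller core (lower principal quantum number) is held far more tightly, and within a period the higher nuclear charge binds the same core more tightly.
Tabulated IE_3 (kJ/mol): Na 6910, K 4420.
Overall IE_3 order: K < Na.

Na, K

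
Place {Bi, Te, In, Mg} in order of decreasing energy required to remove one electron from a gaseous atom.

Te > Mg > Bi > In

Mg is in period 3, group 2; In is in period 5, group 13; Te is in period 5, group 16; Bi is in period 6, group 15.
Across a period the outer electron is held more tightly (higher IE₁); down a group it sits in a higher shell, more shielded, and comes off more easily.
Here both period and group differ, so the two effects have to be weighed against each other.
Bi > In: period and group pull opposite ways; the across-period shift dominates (703 vs 558 kJ/mol).
Mg > Bi: period and group pull opposite ways; the down-group shift dominates (738 vs 703 kJ/mol).
Te > Mg: period and group pull opposite ways; the across-period shift dominates (869 vs 738 kJ/mol).
Approximate values (kJ/mol): Mg 738, In 558, Te 869, Bi 703.
So from highest to lowest: Te > Mg > Bi > In.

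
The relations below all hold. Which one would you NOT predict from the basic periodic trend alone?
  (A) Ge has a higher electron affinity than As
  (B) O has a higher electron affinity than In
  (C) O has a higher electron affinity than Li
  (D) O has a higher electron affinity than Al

(A)

The general trend: electron affinity increases across a period and decreases down a group.
(A) Ge (period 4, group 14) vs As (period 4, group 15): the stated order contradicts the simple trend.
(B) O (period 2, group 16) vs In (period 5, group 13): the stated order agrees with the simple trend.
(C) O (period 2, group 16) vs Li (period 2, group 1): the stated order agrees with the simple trend.
(D) O (period 2, group 16) vs Al (period 3, group 13): the stated order agrees with the simple trend.
The exception is (A): adding an electron to As's half-filled 4p³ is unfavourable, so Ge (4p²) has the more exothermic EA.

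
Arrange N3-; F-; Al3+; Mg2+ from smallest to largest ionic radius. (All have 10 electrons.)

All of these have 10 electrons, so size is governed by nuclear charge alone: the more protons, the stronger the pull on the same electron cloud, and the smaller the ion.
Nuclear charges: Al3+ (Z=13), Mg2+ (Z=12), F- (Z=9), N3- (Z=7).
Smallest to largest: Al3+ < Mg2+ < F- < N3-.

Al3+ < Mg2+ < F- < N3-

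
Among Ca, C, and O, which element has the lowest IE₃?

C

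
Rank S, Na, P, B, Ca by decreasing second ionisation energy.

Na > B > S > P > Ca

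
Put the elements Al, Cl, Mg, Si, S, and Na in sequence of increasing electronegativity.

Na, Mg, Al, Si, S, Cl

Na is in period 3, group 1; Mg is in period 3, group 2; Al is in period 3, group 13; Si is in period 3, group 14; S is in period 3, group 16; Cl is in period 3, group 17.
Electronegativity increases across a period and decreases down a group, tracking effective nuclear charge and atomic size.
All lie in period 3, so electronegativity increases left to right.
So from lowest to highest: Na < Mg < Al < Si < S < Cl.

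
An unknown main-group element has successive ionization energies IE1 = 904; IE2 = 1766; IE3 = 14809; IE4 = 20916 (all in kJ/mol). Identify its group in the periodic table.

Group 2

Look for the largest jump between consecutive ionization energies: IE3/IE2 ≈ 8.4, far larger than any earlier ratio.
That jump marks the point where a core electron is being removed. So the atom has 2 valence electrons.
A main-group element with 2 valence electrons is in group 2.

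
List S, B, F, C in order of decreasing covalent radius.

B is in period 2, group 13; C is in period 2, group 14; F is in period 2, group 17; S is in period 3, group 16.
Across a period the added protons contract the valence shell; down a group each new principal shell makes the atom larger.
Here both period and group differ, so the two effects have to be weighed against each other.
C > F: C lies to the left of F in period 2, so the across-period effect alone puts C larger.
B > C: B lies to the left of C in period 2, so the across-period effect alone puts B larger.
S > B: the two effects oppose for this pair; the down-group effect wins (103 vs 85 pm).
For reference (pm): B 85, C 75, F 64, S 103.
So from largest to smallest: S > B > C > F.

S, B, C, F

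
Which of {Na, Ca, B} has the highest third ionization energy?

Na

The third ionization energy removes an electron from the +2 ion. For each element: Na²⁺ is already 1 electron into the core; Ca²⁺ is the bare [Ar] core; B²⁺ still has 1 valence electron.
Breaking into a closed-shell core is much more expensive than removing a leftover valence electron — Ca and Na have the largest IE_3 here.
Tabulated IE_3 (kJ/mol): Na 6910, Ca 4912, B 3660.
Overall IE_3 order: B < Ca < Na.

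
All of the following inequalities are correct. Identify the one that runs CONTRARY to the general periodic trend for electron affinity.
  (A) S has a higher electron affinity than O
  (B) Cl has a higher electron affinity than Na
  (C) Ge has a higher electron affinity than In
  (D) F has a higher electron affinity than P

The general trend: electron affinity increases across a period and decreases down a group.
(A) S (period 3, group 16) vs O (period 2, group 16): the stated order contradicts the simple trend.
(B) Cl (period 3, group 17) vs Na (period 3, group 1): the stated order agrees with the simple trend.
(C) Ge (period 4, group 14) vs In (period 5, group 13): the stated order agrees with the simple trend.
(D) F (period 2, group 17) vs P (period 3, group 15): the stated order agrees with the simple trend.
The exception is (A): the compact 2p subshell of O repels the added electron more than S's larger 3p does.

(A)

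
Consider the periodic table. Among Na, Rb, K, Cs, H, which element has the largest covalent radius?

Cs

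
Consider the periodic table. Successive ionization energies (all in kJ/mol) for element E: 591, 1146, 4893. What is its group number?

Look for the largest jump between consecutive ionization energies: IE3/IE2 ≈ 4.3, far larger than any earlier ratio.
That jump marks the point where a core electron is being removed. So the atom has 2 valence electrons.
A main-group element with 2 valence electrons is in group 2.

Group 2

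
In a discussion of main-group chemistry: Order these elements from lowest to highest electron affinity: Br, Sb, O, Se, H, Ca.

Ca < H < Sb < O < Se < Br

H is in period 1, group 1; O is in period 2, group 16; Ca is in period 4, group 2; Se is in period 4, group 16; Br is in period 4, group 17; Sb is in period 5, group 15.
Electron affinity generally becomes more exothermic across a period toward the halogens and less exothermic down a group.
Neither a single period nor a single group — weigh both effects.
H > Ca: the two effects oppose for this pair; the down-group effect wins (73 vs 2 kJ/mol).
Sb > H: period and group pull opposite ways; the across-period shift dominates (103 vs 73 kJ/mol).
O > Sb: both effects reinforce here, so O is clearly the higher of the two.
Se > O: this pair runs against the simple trend — see the exception note.
Br > Se: both are in period 4; the period trend gives Br the larger value.
Note the exception: Se has a higher electron affinity than O, contrary to the simple trend — O's compact 2p subshell gives strong electron–electron repulsion on the added electron.
Approximate values (kJ/mol): H 73, O 141, Ca 2, Se 195, Br 325, Sb 103.
So from lowest to highest: Ca < H < Sb < O < Se < Br.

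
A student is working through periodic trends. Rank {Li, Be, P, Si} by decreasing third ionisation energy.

Be > Li > Si > P

Consider each +2 ion: Li²⁺ is already 1 electron into the core; Be²⁺ is the bare [He] core; P²⁺ still has 3 valence electrons; Si²⁺ still has 2 valence electrons.
Core electrons are held far more tightly than valence electrons, so Li and Be top the IE_3 order.
Valence configurations: P²⁺ [Ne]3s²3p¹, Si²⁺ [Ne]3s².
P²⁺ loses a lone 3p electron whereas Si²⁺ must break into a filled 3s² pair, so IE_3(Si) > IE_3(P) even though P has the higher nuclear charge.
Tabulated IE_3 (kJ/mol): Li 11815, Be 14849, P 2914, Si 3232.
Hence IE_3: P < Si < Li < Be.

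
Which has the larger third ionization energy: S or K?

K

IE_3 is the cost of taking one more electron from the +2 cation: S²⁺ still has 4 valence electrons; K²⁺ is already 1 electron into the core.
Core electrons are held far more tightly than valence electrons, so K tops the IE_3 order.
Approximate IE_3 values (kJ/mol): S 3357, K 4420.
Putting it together, IE_3: S < K.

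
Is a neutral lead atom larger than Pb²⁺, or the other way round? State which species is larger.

Forming Pb²⁺ removes 2 electrons from Pb. Fewer electrons for the same nuclear charge means less shielding and a higher Z_eff on the remaining electrons.
A cation is smaller than its parent atom: Pb²⁺ < Pb.

Pb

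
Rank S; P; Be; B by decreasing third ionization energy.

Be > B > S > P

Consider each +2 ion: S²⁺ still has 4 valence electrons; P²⁺ still has 3 valence electrons; Be²⁺ is the bare [He] core; B²⁺ still has 1 valence electron.
Pulling an electron out of a noble-gas core costs far more than removing a remaining valence electron, so Be sits at the high end of IE_3.
Valence configurations: S²⁺ [Ne]3s²3p², P²⁺ [Ne]3s²3p¹, B²⁺ [He]2s¹.
The numbers (kJ/mol): S 3357, P 2914, Be 14849, B 3660.
Hence IE_3: P < S < B < Be.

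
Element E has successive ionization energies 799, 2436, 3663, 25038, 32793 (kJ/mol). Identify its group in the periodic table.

Group 13

Look for the largest jump between consecutive ionization energies: IE4/IE3 ≈ 6.8, far larger than any earlier ratio.
That jump marks the point where a core electron is being removed. So the atom has 3 valence electrons.
A main-group element with 3 valence electrons is in group 13.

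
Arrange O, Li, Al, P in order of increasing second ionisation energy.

The second ionization energy removes an electron from the +1 ion. For each element: O⁺ still has 5 valence electrons; Li⁺ is the bare [He] core; Al⁺ still has 2 valence electrons; P⁺ still has 4 valence electrons.
Pulling an electron out of a noble-gas core costs far more than removing a remaining valence electron, so Li sits at the high end of IE_2.
Valence configurations: O⁺ [He]2s²2p³, Al⁺ [Ne]3s², P⁺ [Ne]3s²3p².
Approximate IE_2 values (kJ/mol): O 3388, Li 7298, Al 1817, P 1907.
So the second ionization energies run Al < P < O < Li.

Al < P < O < Li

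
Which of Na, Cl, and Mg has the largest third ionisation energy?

Mg

IE_3 is the cost of taking one more electron from the +2 cation: Na²⁺ is already 1 electron into the core; Cl²⁺ still has 5 valence electrons; Mg²⁺ is the bare [Ne] core.
Core electrons are held far more tightly than valence electrons, so Na and Mg top the IE_3 order.
Approximate IE_3 values (kJ/mol): Na 6910, Cl 3822, Mg 7733.
Putting it together, IE_3: Cl < Na < Mg.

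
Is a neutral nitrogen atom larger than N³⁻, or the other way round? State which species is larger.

N³⁻

Forming N³⁻ adds 3 electrons to N. More electron–electron repulsion in the same shell, with unchanged nuclear charge, lets the cloud expand.
An anion is larger than its parent atom: N³⁻ > N.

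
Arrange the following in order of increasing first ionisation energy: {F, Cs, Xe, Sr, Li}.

Removing the outermost electron gets harder across a period and easier down a group.
Here both period and group differ, so the two effects have to be weighed against each other.
Li > Cs: Li sits above Cs in group 1, so the down-group effect alone puts Li higher.
Sr > Li: the two effects oppose for this pair; the across-period effect wins (550 vs 520 kJ/mol).
Xe > Sr: both are in period 5; the period trend gives Xe the larger value.
F > Xe: the two effects oppose for this pair; the down-group effect wins (1681 vs 1170 kJ/mol).
For reference (kJ/mol): Li 520, F 1681, Sr 550, Xe 1170, Cs 376.
So from lowest to highest: Cs < Li < Sr < Xe < F.

Cs < Li < Sr < Xe < F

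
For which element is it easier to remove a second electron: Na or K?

K

Consider each +1 ion: Na⁺ is the bare [Ne] core; K⁺ is the bare [Ar] core.
All of these are removing an electron from a noble-gas core or deeper; the smaller core (lower principal quantum number) is held far more tightly, and within a period the higher nuclear charge binds the same core more tightly.
The numbers (kJ/mol): Na 4562, K 3052.
So the second ionization energies run K < Na.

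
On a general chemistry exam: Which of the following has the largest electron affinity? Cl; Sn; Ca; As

Cl is in period 3, group 17; Ca is in period 4, group 2; As is in period 4, group 15; Sn is in period 5, group 14.
Adding an electron releases more energy for atoms nearer the top right (short of the noble gases).
These span different periods and groups, so the two trends combine.
As > Ca: As lies to the right of Ca in period 4, so the across-period effect alone puts As higher.
Sn > As: this pair runs against the simple trend — see the exception note.
Cl > Sn: relative to Sn, both the across-period and down-group shifts push Cl's electron affinity up.
Note the exception: Sn has a higher electron affinity than As, contrary to the simple trend — adding an electron to As's half-filled np³ subshell costs electron-pairing energy.
Tabulated electron affinity (kJ/mol): Cl 349, Ca 2, As 78, Sn 107.
The largest electron affinity among these belongs to Cl.

Cl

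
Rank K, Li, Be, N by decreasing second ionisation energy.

IE_2 is the cost of taking one more electron from the +1 cation: K⁺ is the bare [Ar] core; Li⁺ is the bare [He] core; Be⁺ still has 1 valence electron; N⁺ still has 4 valence electrons.
Breaking into a closed-shell core is much more expensive than removing a leftover valence electron — K and Li have the largest IE_2 here.
Valence configurations: Be⁺ [He]2s¹, N⁺ [He]2s²2p².
Tabulated IE_2 (kJ/mol): K 3052, Li 7298, Be 1757, N 2856.
Overall IE_2 order: Be < N < K < Li.

Li, K, N, Be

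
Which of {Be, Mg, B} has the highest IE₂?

B

IE_2 is the cost of taking one more electron from the +1 cation: Be⁺ still has 1 valence electron; Mg⁺ still has 1 valence electron; B⁺ still has 2 valence electrons.
All are still removing valence electrons, so compare the +1 ions as you would atoms: IE_2 generally rises across a period (higher Z_eff) and falls down a group (larger shell), subject to the usual subshell exceptions.
Valence configurations: Be⁺ [He]2s¹, Mg⁺ [Ne]3s¹, B⁺ [He]2s².
Approximate IE_2 values (kJ/mol): Be 1757, Mg 1451, B 2427.
Overall IE_2 order: Mg < Be < B.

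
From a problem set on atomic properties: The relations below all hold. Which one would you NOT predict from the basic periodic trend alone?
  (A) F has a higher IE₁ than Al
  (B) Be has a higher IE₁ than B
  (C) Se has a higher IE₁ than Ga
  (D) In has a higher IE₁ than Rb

(B)

The general trend: IE₁ increases across a period and decreases down a group.
(A) F (period 2, group 17) vs Al (period 3, group 13): the stated order agrees with the simple trend.
(B) Be (period 2, group 2) vs B (period 2, group 13): the stated order contradicts the simple trend.
(C) Se (period 4, group 16) vs Ga (period 4, group 13): the stated order agrees with the simple trend.
(D) In (period 5, group 13) vs Rb (period 5, group 1): the stated order agrees with the simple trend.
The exception is (B): removing B's lone 2p electron is easier than breaking Be's filled 2s².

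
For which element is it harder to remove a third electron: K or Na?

Na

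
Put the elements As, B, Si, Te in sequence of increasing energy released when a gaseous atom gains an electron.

Atoms with high Z_eff and room in the valence shell (especially the halogens) have the most exothermic electron affinities.
These sit on a diagonal, where the across-period and down-group effects partly cancel.
As > B: period and group pull opposite ways; the across-period shift dominates (78 vs 27 kJ/mol).
Si > As: the two effects oppose for this pair; the down-group effect wins (134 vs 78 kJ/mol).
Te > Si: the two effects oppose for this pair; the across-period effect wins (190 vs 134 kJ/mol).
Approximate values (kJ/mol): B 27, Si 134, As 78, Te 190.
So from lowest to highest: B < As < Si < Te.

B < As < Si < Te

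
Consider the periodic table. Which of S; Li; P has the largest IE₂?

IE_2 is the cost of taking one more electron from the +1 cation: S⁺ still has 5 valence electrons; Li⁺ is the bare [He] core; P⁺ still has 4 valence electrons.
Core electrons are held far more tightly than valence electrons, so Li tops the IE_2 order.
Valence configurations: S⁺ [Ne]3s²3p³, P⁺ [Ne]3s²3p².
The numbers (kJ/mol): S 2252, Li 7298, P 1907.
So the second ionization energies run P < S < Li.

Li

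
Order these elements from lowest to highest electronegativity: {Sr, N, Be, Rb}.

Rb < Sr < Be < N

Be is in period 2, group 2; N is in period 2, group 15; Rb is in period 5, group 1; Sr is in period 5, group 2.
Electronegativity increases across a period and decreases down a group, tracking effective nuclear charge and atomic size.
These span different periods and groups, so the two trends combine.
Sr > Rb: Sr lies to the right of Rb in period 5, so the across-period effect alone puts Sr higher.
Be > Sr: they share group 2; the group trend gives Be the larger value.
N > Be: N lies to the right of Be in period 2, so the across-period effect alone puts N higher.
Tabulated electronegativity (Pauling): Be 1.57, N 3.04, Rb 0.82, Sr 0.95.
So from lowest to highest: Rb < Sr < Be < N.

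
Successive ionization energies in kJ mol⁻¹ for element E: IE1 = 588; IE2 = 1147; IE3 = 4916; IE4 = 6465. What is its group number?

Group 2

Look for the largest jump between consecutive ionization energies: IE3/IE2 ≈ 4.3, far larger than any earlier ratio.
That jump marks the point where a core electron is being removed. So the atom has 2 valence electrons.
A main-group element with 2 valence electrons is in group 2.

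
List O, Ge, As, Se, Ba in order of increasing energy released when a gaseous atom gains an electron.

O is in period 2, group 16; Ge is in period 4, group 14; As is in period 4, group 15; Se is in period 4, group 16; Ba is in period 6, group 2.
EA tends to increase across a period and decrease down a group, though the pattern is less regular than for IE or radius.
These span different periods and groups, so the two trends combine.
As > Ba: both effects reinforce here, so As is clearly the higher of the two.
Ge > As: this pair runs against the simple trend — see the exception note.
O > Ge: both effects reinforce here, so O is clearly the higher of the two.
Se > O: this pair runs against the simple trend — see the exception note.
Note the exception: Ge has a higher electron affinity than As, contrary to the simple trend — adding an electron to As's half-filled 4p³ is unfavourable, so Ge (4p²) has the more exothermic EA.
Note the exception: Se has a higher electron affinity than O, contrary to the simple trend — O's compact 2p subshell gives strong electron–electron repulsion on the added electron.
Tabulated electron affinity (kJ/mol): O 141, Ge 119, As 78, Se 195, Ba 14.
So from lowest to highest: Ba < As < Ge < O < Se.

Ba < As < Ge < O < Se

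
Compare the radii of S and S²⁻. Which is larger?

Forming S²⁻ adds 2 electrons to S. More electron–electron repulsion in the same shell, with unchanged nuclear charge, lets the cloud expand.
An anion is larger than its parent atom: S²⁻ > S.

S²⁻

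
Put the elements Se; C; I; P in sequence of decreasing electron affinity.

I > Se > C > P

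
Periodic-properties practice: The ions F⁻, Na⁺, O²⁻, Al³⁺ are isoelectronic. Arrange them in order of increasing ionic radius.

Al³⁺ < Na⁺ < F⁻ < O²⁻

All of these have 10 electrons, so size is governed by nuclear charge alone: the more protons, the stronger the pull on the same electron cloud, and the smaller the ion.
Nuclear charges: Al³⁺ (Z=13), Na⁺ (Z=11), F⁻ (Z=9), O²⁻ (Z=8).
Smallest to largest: Al³⁺ < Na⁺ < F⁻ < O²⁻.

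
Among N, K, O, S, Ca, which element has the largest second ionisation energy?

O

Consider each +1 ion: N⁺ still has 4 valence electrons; K⁺ is the bare [Ar] core; O⁺ still has 5 valence electrons; S⁺ still has 5 valence electrons; Ca⁺ still has 1 valence electron.
Usually core removal costs more than valence removal, but here the competition is close: a tightly held n=2 valence electron can cost more to remove than an n=3 core electron, so the actual values have to decide it.
Valence configurations: N⁺ [He]2s²2p², O⁺ [He]2s²2p³, S⁺ [Ne]3s²3p³, Ca⁺ [Ar]4s¹.
Tabulated IE_2 (kJ/mol): N 2856, K 3052, O 3388, S 2252, Ca 1145.
So the second ionization energies run Ca < S < N < K < O.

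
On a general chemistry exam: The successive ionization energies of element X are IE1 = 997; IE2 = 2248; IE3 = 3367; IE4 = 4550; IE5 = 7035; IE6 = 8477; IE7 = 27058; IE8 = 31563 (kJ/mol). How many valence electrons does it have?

Look for the largest jump between consecutive ionization energies: IE7/IE6 ≈ 3.2, far larger than any earlier ratio.
That jump marks the point where a core electron is being removed. So the atom has 6 valence electrons.

6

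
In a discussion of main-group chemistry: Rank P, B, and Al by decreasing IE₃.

The third ionization energy removes an electron from the +2 ion. For each element: P²⁺ still has 3 valence electrons; B²⁺ still has 1 valence electron; Al²⁺ still has 1 valence electron.
All are still removing valence electrons, so compare the +2 ions as you would atoms: IE_3 generally rises across a period (higher Z_eff) and falls down a group (larger shell), subject to the usual subshell exceptions.
Valence configurations: P²⁺ [Ne]3s²3p¹, B²⁺ [He]2s¹, Al²⁺ [Ne]3s¹.
Tabulated IE_3 (kJ/mol): P 2914, B 3660, Al 2745.
Overall IE_3 order: Al < P < B.

B > P > Al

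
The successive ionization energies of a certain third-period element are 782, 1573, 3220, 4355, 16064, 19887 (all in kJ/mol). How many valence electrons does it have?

Look for the largest jump between consecutive ionization energies: IE5/IE4 ≈ 3.7, far larger than any earlier ratio.
That jump marks the point where a core electron is being removed. So the atom has 4 valence electrons.

4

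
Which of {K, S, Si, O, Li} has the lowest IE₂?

Si

After 1 electron has been removed, what remains? K⁺ is the bare [Ar] core; S⁺ still has 5 valence electrons; Si⁺ still has 3 valence electrons; O⁺ still has 5 valence electrons; Li⁺ is the bare [He] core.
Usually core removal costs more than valence removal, but here the competition is close: a tightly held n=2 valence electron can cost more to remove than an n=3 core electron, so the actual values have to decide it.
Valence configurations: S⁺ [Ne]3s²3p³, Si⁺ [Ne]3s²3p¹, O⁺ [He]2s²2p³.
Approximate IE_2 values (kJ/mol): K 3052, S 2252, Si 1577, O 3388, Li 7298.
Putting it together, IE_2: Si < S < K < O < Li.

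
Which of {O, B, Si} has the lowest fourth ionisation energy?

IE_4 is the cost of taking one more electron from the +3 cation: O³⁺ still has 3 valence electrons; B³⁺ is the bare [He] core; Si³⁺ still has 1 valence electron.
Breaking into a closed-shell core is much more expensive than removing a leftover valence electron — B has the largest IE_4 here.
Valence configurations: O³⁺ [He]2s²2p¹, Si³⁺ [Ne]3s¹.
Tabulated IE_4 (kJ/mol): O 7469, B 25026, Si 4356.
Hence IE_4: Si < O < B.

Si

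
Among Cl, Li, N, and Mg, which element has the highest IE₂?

Li

After 1 electron has been removed, what remains? Cl⁺ still has 6 valence electrons; Li⁺ is the bare [He] core; N⁺ still has 4 valence electrons; Mg⁺ still has 1 valence electron.
Pulling an electron out of a noble-gas core costs far more than removing a remaining valence electron, so Li sits at the high end of IE_2.
Valence configurations: Cl⁺ [Ne]3s²3p⁴, N⁺ [He]2s²2p², Mg⁺ [Ne]3s¹.
Approximate IE_2 values (kJ/mol): Cl 2298, Li 7298, N 2856, Mg 1451.
Hence IE_2: Mg < Cl < N < Li.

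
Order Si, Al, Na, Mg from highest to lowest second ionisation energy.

Na, Al, Si, Mg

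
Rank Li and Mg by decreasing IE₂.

Li > Mg

Consider each +1 ion: Li⁺ is the bare [He] core; Mg⁺ still has 1 valence electron.
Breaking into a closed-shell core is much more expensive than removing a leftover valence electron — Li has the largest IE_2 here.
The numbers (kJ/mol): Li 7298, Mg 1451.
So the second ionization energies run Mg < Li.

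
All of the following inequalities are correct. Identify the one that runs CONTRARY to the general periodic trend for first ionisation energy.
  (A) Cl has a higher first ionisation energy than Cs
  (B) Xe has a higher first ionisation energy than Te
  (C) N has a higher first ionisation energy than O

(C)

The general trend: first ionisation energy increases across a period and decreases down a group.
(A) Cl (period 3, group 17) vs Cs (period 6, group 1): the stated order agrees with the simple trend.
(B) Xe (period 5, group 18) vs Te (period 5, group 16): the stated order agrees with the simple trend.
(C) N (period 2, group 15) vs O (period 2, group 16): the stated order contradicts the simple trend.
The exception is (C): pairing an electron in O's 2p⁴ costs repulsion energy, so O ionizes more easily than half-filled N (2p³).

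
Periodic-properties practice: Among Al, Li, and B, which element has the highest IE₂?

Consider each +1 ion: Al⁺ still has 2 valence electrons; Li⁺ is the bare [He] core; B⁺ still has 2 valence electrons.
Core electrons are held far more tightly than valence electrons, so Li tops the IE_2 order.
Valence configurations: Al⁺ [Ne]3s², B⁺ [He]2s².
Approximate IE_2 values (kJ/mol): Al 1817, Li 7298, B 2427.
So the second ionization energies run Al < B < Li.

Li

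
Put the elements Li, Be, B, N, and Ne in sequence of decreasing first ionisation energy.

Ne > N > Be > B > Li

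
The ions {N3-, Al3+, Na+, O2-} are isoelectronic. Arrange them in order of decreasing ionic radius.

N3- > O2- > Na+ > Al3+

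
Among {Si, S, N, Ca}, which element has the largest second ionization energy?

IE_2 is the cost of taking one more electron from the +1 cation: Si⁺ still has 3 valence electrons; S⁺ still has 5 valence electrons; N⁺ still has 4 valence electrons; Ca⁺ still has 1 valence electron.
All are still removing valence electrons, so compare the +1 ions as you would atoms: IE_2 generally rises across a period (higher Z_eff) and falls down a group (larger shell), subject to the usual subshell exceptions.
Valence configurations: Si⁺ [Ne]3s²3p¹, S⁺ [Ne]3s²3p³, N⁺ [He]2s²2p², Ca⁺ [Ar]4s¹.
Approximate IE_2 values (kJ/mol): Si 1577, S 2252, N 2856, Ca 1145.
So the second ionization energies run Ca < Si < S < N.

N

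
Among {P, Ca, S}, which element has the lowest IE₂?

Ca

Consider each +1 ion: P⁺ still has 4 valence electrons; Ca⁺ still has 1 valence electron; S⁺ still has 5 valence electrons.
All are still removing valence electrons, so compare the +1 ions as you would atoms: IE_2 generally rises across a period (higher Z_eff) and falls down a group (larger shell), subject to the usual subshell exceptions.
Valence configurations: P⁺ [Ne]3s²3p², Ca⁺ [Ar]4s¹, S⁺ [Ne]3s²3p³.
Tabulated IE_2 (kJ/mol): P 1907, Ca 1145, S 2252.
So the second ionization energies run Ca < P < S.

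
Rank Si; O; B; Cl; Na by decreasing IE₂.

The second ionization energy removes an electron from the +1 ion. For each element: Si⁺ still has 3 valence electrons; O⁺ still has 5 valence electrons; B⁺ still has 2 valence electrons; Cl⁺ still has 6 valence electrons; Na⁺ is the bare [Ne] core.
Pulling an electron out of a noble-gas core costs far more than removing a remaining valence electron, so Na sits at the high end of IE_2.
Valence configurations: Si⁺ [Ne]3s²3p¹, O⁺ [He]2s²2p³, B⁺ [He]2s², Cl⁺ [Ne]3s²3p⁴.
Approximate IE_2 values (kJ/mol): Si 1577, O 3388, B 2427, Cl 2298, Na 4562.
Overall IE_2 order: Si < Cl < B < O < Na.

Na, O, B, Cl, Si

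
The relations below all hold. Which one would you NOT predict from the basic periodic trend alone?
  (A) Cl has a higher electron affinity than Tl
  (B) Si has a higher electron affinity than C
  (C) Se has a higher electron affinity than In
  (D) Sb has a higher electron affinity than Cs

The general trend: electron affinity increases across a period and decreases down a group.
(A) Cl (period 3, group 17) vs Tl (period 6, group 13): the stated order agrees with the simple trend.
(B) Si (period 3, group 14) vs C (period 2, group 14): the stated order contradicts the simple trend.
(C) Se (period 4, group 16) vs In (period 5, group 13): the stated order agrees with the simple trend.
(D) Sb (period 5, group 15) vs Cs (period 6, group 1): the stated order agrees with the simple trend.
The exception is (B): Si's larger, more diffuse 3p orbitals accept an added electron slightly more readily than C's compact 2p.

(B)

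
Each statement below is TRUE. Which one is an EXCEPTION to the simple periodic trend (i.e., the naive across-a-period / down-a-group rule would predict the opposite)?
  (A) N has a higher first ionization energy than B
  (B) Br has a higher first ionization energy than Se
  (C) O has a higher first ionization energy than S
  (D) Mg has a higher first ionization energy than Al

The general trend: first ionization energy increases across a period and decreases down a group.
(A) N (period 2, group 15) vs B (period 2, group 13): the stated order agrees with the simple trend.
(B) Br (period 4, group 17) vs Se (period 4, group 16): the stated order agrees with the simple trend.
(C) O (period 2, group 16) vs S (period 3, group 16): the stated order agrees with the simple trend.
(D) Mg (period 3, group 2) vs Al (period 3, group 13): the stated order contradicts the simple trend.
The exception is (D): Al's single 3p electron is easier to remove than one from Mg's filled 3s².

(D)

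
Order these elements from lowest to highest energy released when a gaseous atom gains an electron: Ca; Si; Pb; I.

Si is in period 3, group 14; Ca is in period 4, group 2; I is in period 5, group 17; Pb is in period 6, group 14.
Adding an electron releases more energy for atoms nearer the top right (short of the noble gases).
Here both period and group differ, so the two effects have to be weighed against each other.
Pb > Ca: the two effects oppose for this pair; the across-period effect wins (35 vs 2 kJ/mol).
Si > Pb: Si sits above Pb in group 14, so the down-group effect alone puts Si higher.
I > Si: period and group pull opposite ways; the across-period shift dominates (295 vs 134 kJ/mol).
Approximate values (kJ/mol): Si 134, Ca 2, I 295, Pb 35.
So from lowest to highest: Ca < Pb < Si < I.

Ca < Pb < Si < I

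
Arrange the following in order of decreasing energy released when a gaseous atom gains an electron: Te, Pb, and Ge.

Te, Ge, Pb

Ge is in period 4, group 14; Te is in period 5, group 16; Pb is in period 6, group 14.
Electron affinity generally becomes more exothermic across a period toward the halogens and less exothermic down a group.
These span different periods and groups, so the two trends combine.
Ge > Pb: they share group 14; the group trend gives Ge the larger value.
Te > Ge: the two effects oppose for this pair; the across-period effect wins (190 vs 119 kJ/mol).
For reference (kJ/mol): Ge 119, Te 190, Pb 35.
So from highest to lowest: Te > Ge > Pb.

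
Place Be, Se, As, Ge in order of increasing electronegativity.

Be is in period 2, group 2; Ge is in period 4, group 14; As is in period 4, group 15; Se is in period 4, group 16.
Atoms toward the upper right of the periodic table pull bonding electrons most strongly.
Here both period and group differ, so the two effects have to be weighed against each other.
Ge > Be: the two effects oppose for this pair; the across-period effect wins (2.01 vs 1.57).
As > Ge: both are in period 4; the period trend gives As the larger value.
Se > As: both are in period 4; the period trend gives Se the larger value.
Approximate values (Pauling): Be 1.57, Ge 2.01, As 2.18, Se 2.55.
So from lowest to highest: Be < Ge < As < Se.

Be < Ge < As < Se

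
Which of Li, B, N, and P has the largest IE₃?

Li

IE_3 is the cost of taking one more electron from the +2 cation: Li²⁺ is already 1 electron into the core; B²⁺ still has 1 valence electron; N²⁺ still has 3 valence electrons; P²⁺ still has 3 valence electrons.
Pulling an electron out of a noble-gas core costs far more than removing a remaining valence electron, so Li sits at the high end of IE_3.
Valence configurations: B²⁺ [He]2s¹, N²⁺ [He]2s²2p¹, P²⁺ [Ne]3s²3p¹.
Approximate IE_3 values (kJ/mol): Li 11815, B 3660, N 4578, P 2914.
Overall IE_3 order: P < B < N < Li.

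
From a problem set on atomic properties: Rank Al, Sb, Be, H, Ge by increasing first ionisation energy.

Al, Ge, Sb, Be, H

H is in period 1, group 1; Be is in period 2, group 2; Al is in period 3, group 13; Ge is in period 4, group 14; Sb is in period 5, group 15.
IE₁ increases left→right with effective nuclear charge and decreases top→bottom as the valence shell moves farther out.
These sit on a diagonal, where the across-period and down-group effects partly cancel.
Ge > Al: the two effects oppose for this pair; the across-period effect wins (762 vs 578 kJ/mol).
Sb > Ge: period and group pull opposite ways; the across-period shift dominates (831 vs 762 kJ/mol).
Be > Sb: the two effects oppose for this pair; the down-group effect wins (900 vs 831 kJ/mol).
H > Be: period and group pull opposite ways; the down-group shift dominates (1312 vs 900 kJ/mol).
Tabulated first ionization energy (kJ/mol): H 1312, Be 900, Al 578, Ge 762, Sb 831.
So from lowest to highest: Al < Ge < Sb < Be < H.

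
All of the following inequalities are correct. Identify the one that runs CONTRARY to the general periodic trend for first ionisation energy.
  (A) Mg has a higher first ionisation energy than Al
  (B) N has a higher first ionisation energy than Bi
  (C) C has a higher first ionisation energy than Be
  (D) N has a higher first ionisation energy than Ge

(A)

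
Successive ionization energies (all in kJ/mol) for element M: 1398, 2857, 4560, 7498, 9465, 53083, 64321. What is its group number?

Group 15

Look for the largest jump between consecutive ionization energies: IE6/IE5 ≈ 5.6, far larger than any earlier ratio.
That jump marks the point where a core electron is being removed. So the atom has 5 valence electrons.
A main-group element with 5 valence electrons is in group 15.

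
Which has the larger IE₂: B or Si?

B

The second ionization energy removes an electron from the +1 ion. For each element: B⁺ still has 2 valence electrons; Si⁺ still has 3 valence electrons.
All are still removing valence electrons, so compare the +1 ions as you would atoms: IE_2 generally rises across a period (higher Z_eff) and falls down a group (larger shell), subject to the usual subshell exceptions.
Valence configurations: B⁺ [He]2s², Si⁺ [Ne]3s²3p¹.
The numbers (kJ/mol): B 2427, Si 1577.
Hence IE_2: Si < B.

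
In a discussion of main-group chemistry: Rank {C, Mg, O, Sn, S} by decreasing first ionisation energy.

O > C > S > Mg > Sn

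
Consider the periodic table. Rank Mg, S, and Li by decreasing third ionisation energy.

IE_3 is the cost of taking one more electron from the +2 cation: Mg²⁺ is the bare [Ne] core; S²⁺ still has 4 valence electrons; Li²⁺ is already 1 electron into the core.
Breaking into a closed-shell core is much more expensive than removing a leftover valence electron — Mg and Li have the largest IE_3 here.
Tabulated IE_3 (kJ/mol): Mg 7733, S 3357, Li 11815.
Overall IE_3 order: S < Mg < Li.

Li, Mg, S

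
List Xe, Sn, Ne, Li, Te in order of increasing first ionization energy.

First ionization energy rises across a period (greater Z_eff holds electrons more tightly) and falls down a group (valence electrons are farther from the nucleus).
Neither a single period nor a single group — weigh both effects.
Sn > Li: the two effects oppose for this pair; the across-period effect wins (709 vs 520 kJ/mol).
Te > Sn: Te lies to the right of Sn in period 5, so the across-period effect alone puts Te higher.
Xe > Te: Xe lies to the right of Te in period 5, so the across-period effect alone puts Xe higher.
Ne > Xe: Ne sits above Xe in group 18, so the down-group effect alone puts Ne higher.
Approximate values (kJ/mol): Li 520, Ne 2081, Sn 709, Te 869, Xe 1170.
So from lowest to highest: Li < Sn < Te < Xe < Ne.

Li, Sn, Te, Xe, Ne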